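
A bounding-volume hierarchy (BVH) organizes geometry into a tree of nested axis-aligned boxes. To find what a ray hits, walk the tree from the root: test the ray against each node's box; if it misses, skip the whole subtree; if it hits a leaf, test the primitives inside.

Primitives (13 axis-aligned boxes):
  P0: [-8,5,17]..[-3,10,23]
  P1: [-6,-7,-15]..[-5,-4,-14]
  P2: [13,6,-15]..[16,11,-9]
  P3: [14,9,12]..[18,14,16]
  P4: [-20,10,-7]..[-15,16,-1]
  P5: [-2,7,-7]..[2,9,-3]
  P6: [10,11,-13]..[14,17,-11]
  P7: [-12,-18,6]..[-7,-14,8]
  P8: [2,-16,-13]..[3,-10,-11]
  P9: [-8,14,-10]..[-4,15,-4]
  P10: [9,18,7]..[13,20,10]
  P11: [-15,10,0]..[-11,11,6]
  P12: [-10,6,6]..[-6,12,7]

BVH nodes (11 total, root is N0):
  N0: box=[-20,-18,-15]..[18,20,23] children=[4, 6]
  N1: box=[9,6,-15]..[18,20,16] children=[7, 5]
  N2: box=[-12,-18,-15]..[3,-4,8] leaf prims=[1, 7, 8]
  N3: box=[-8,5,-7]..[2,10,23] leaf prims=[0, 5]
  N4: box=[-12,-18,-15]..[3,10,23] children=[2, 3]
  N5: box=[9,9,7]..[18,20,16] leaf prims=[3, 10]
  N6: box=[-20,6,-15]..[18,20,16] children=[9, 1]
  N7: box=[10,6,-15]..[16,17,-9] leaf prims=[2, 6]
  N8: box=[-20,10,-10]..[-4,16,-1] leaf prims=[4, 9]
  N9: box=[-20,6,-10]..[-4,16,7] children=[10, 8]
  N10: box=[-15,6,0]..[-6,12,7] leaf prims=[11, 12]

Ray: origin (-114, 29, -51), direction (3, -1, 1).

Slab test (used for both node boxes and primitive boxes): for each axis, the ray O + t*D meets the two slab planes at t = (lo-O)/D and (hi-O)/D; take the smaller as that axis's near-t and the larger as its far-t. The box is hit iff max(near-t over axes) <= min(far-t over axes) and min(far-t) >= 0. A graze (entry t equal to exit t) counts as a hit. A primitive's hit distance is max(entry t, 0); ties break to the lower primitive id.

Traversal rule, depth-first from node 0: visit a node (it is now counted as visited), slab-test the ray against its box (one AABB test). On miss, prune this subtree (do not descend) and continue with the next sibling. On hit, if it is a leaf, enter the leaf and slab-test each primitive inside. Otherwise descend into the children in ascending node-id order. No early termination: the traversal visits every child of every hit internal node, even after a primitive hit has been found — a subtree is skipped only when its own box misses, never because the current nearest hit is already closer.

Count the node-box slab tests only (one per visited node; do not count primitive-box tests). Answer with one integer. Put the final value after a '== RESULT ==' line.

Trace the traversal:
N0 x:[94/3,44] y:[9,47] z:[36,74] -> hit [36,44], descend [4, 6]
  N4 x:[34,39] y:[19,47] z:[36,74] -> hit [36,39], descend [2, 3]
    N2 x:[34,39] y:[33,47] z:[36,59] -> hit [36,39] leaf, test {P1@t=36, P7(miss), P8@t=39}
    N3 x:[106/3,116/3] y:[19,24] z:[44,74] -> miss, prune
  N6 x:[94/3,44] y:[9,23] z:[36,67] -> miss, prune

order=[0, 4, 2, 3, 6]  |boxes|=5  |leaves|=1  hit=P1

== RESULT ==
5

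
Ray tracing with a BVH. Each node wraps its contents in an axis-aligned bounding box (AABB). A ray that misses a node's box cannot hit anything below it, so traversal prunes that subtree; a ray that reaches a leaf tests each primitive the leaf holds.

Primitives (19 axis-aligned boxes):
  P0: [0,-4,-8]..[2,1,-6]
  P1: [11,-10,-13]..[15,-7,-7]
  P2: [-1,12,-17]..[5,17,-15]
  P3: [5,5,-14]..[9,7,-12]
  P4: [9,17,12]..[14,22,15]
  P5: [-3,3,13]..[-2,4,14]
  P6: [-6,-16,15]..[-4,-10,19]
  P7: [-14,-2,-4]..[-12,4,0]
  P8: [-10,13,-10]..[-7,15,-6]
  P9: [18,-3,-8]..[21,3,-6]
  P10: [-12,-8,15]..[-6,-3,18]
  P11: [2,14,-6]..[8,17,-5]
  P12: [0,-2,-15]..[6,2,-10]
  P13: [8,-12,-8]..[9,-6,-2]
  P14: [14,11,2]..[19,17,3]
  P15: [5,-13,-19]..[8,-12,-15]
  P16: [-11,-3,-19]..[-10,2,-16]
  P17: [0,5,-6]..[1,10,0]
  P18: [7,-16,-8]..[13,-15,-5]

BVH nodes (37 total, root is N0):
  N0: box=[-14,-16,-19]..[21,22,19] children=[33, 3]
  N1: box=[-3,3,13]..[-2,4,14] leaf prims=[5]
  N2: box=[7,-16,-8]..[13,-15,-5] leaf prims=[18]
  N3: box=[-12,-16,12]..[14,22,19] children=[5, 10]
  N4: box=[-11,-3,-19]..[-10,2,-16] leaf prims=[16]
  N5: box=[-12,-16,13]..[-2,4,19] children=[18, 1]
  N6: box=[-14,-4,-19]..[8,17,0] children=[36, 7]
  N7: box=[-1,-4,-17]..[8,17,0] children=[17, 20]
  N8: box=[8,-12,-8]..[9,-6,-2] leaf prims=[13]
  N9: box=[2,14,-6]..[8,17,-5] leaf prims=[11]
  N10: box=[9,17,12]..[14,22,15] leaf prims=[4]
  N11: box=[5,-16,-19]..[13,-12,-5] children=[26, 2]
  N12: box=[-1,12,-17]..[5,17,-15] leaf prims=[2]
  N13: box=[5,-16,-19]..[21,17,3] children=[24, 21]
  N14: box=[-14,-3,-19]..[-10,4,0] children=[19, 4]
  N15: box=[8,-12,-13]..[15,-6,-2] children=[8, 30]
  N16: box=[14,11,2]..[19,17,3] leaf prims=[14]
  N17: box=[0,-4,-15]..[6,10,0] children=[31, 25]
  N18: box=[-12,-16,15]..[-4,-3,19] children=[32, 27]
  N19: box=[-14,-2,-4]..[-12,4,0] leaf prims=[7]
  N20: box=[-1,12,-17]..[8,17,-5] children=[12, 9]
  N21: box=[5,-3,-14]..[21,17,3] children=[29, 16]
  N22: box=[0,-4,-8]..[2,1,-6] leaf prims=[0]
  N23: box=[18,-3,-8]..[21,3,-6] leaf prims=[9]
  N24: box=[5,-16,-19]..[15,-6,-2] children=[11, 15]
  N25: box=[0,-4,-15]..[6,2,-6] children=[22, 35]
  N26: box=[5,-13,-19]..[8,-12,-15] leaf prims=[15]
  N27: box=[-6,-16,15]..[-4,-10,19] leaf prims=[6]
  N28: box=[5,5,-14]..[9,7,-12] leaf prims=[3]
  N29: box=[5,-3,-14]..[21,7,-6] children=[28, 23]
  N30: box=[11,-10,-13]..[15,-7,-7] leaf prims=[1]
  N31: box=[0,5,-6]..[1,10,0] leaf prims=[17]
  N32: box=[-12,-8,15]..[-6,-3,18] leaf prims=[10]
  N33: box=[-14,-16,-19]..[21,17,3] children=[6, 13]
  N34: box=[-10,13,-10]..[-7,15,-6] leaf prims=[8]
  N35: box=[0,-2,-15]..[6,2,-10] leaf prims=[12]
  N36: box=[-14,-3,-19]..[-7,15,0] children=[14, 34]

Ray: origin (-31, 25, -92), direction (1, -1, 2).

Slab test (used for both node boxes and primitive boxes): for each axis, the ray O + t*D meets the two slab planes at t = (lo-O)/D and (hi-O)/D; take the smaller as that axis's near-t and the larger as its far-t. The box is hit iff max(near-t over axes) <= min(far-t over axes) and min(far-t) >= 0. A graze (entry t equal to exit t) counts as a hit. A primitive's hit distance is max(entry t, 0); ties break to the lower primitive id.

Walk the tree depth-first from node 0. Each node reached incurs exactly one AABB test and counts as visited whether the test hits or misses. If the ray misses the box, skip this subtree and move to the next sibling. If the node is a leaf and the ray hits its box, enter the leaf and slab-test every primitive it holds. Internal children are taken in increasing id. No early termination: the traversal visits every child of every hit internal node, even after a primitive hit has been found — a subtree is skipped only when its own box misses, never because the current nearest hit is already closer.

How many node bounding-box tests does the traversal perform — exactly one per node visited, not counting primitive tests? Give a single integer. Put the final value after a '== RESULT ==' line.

Trace the traversal:
N0 x:[17,52] y:[3,41] z:[73/2,111/2] -> hit [73/2,41], descend [3, 33]
  N3 x:[19,45] y:[3,41] z:[52,111/2] -> miss, prune
  N33 x:[17,52] y:[8,41] z:[73/2,95/2] -> hit [73/2,41], descend [6, 13]
    N6 x:[17,39] y:[8,29] z:[73/2,46] -> miss, prune
    N13 x:[36,52] y:[8,41] z:[73/2,95/2] -> hit [73/2,41], descend [21, 24]
      N21 x:[36,52] y:[8,28] z:[39,95/2] -> miss, prune
      N24 x:[36,46] y:[31,41] z:[73/2,45] -> hit [73/2,41], descend [11, 15]
        N11 x:[36,44] y:[37,41] z:[73/2,87/2] -> hit [37,41], descend [2, 26]
          N2 x:[38,44] y:[40,41] z:[42,87/2] -> miss, prune
          N26 x:[36,39] y:[37,38] z:[73/2,77/2] -> hit [37,38] leaf, test {P15@t=37}
        N15 x:[39,46] y:[31,37] z:[79/2,45] -> miss, prune

Visited [0, 3, 33, 6, 13, 21, 24, 11, 2, 26, 15]. Tests: 11 box, 1 leaf. Nearest: P15.

== RESULT ==
11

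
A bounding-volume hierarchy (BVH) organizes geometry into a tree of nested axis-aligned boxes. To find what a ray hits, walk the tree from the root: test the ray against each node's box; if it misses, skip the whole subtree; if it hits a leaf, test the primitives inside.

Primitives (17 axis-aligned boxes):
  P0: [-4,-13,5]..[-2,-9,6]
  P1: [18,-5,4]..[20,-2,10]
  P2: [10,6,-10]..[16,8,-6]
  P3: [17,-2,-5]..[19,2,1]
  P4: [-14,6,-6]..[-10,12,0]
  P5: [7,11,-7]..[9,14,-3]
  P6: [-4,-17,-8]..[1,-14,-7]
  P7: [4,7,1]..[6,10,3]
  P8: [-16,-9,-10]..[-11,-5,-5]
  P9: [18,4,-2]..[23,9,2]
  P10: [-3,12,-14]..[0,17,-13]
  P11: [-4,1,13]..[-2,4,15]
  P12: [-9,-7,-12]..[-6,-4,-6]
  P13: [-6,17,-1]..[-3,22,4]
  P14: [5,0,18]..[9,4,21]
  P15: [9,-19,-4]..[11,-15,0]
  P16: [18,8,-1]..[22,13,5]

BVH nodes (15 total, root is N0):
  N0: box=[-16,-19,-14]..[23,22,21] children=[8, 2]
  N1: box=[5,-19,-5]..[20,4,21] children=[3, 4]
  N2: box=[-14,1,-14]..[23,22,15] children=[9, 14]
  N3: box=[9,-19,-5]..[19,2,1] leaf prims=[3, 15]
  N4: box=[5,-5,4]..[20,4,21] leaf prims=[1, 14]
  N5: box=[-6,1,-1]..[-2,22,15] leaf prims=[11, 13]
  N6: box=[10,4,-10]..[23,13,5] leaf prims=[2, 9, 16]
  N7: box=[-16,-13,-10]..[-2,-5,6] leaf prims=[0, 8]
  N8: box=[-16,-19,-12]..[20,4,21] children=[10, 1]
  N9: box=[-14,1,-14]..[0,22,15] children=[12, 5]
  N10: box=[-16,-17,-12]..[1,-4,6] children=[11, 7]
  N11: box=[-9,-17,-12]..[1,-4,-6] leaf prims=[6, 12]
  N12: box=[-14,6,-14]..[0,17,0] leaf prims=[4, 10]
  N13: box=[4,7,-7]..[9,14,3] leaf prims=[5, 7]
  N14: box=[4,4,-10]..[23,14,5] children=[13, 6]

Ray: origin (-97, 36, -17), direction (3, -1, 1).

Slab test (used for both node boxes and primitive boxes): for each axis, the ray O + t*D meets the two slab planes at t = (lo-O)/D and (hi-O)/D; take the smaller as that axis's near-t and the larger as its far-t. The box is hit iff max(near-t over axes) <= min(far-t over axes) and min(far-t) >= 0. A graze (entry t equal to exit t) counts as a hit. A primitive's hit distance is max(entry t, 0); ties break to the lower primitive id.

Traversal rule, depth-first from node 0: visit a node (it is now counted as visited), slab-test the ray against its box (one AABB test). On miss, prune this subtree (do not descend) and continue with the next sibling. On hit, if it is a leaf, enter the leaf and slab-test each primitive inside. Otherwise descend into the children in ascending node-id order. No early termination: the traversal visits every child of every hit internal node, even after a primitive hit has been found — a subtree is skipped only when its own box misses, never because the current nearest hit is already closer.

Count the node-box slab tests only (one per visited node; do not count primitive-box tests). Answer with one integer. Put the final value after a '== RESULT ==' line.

Walk:
N0 x:[27,40] y:[14,55] z:[3,38] -> hit [27,38], descend [2, 8]
  N2 x:[83/3,40] y:[14,35] z:[3,32] -> hit [83/3,32], descend [9, 14]
    N9 x:[83/3,97/3] y:[14,35] z:[3,32] -> hit [83/3,32], descend [5, 12]
      N5 x:[91/3,95/3] y:[14,35] z:[16,32] -> hit [91/3,95/3] leaf, test {P11(miss), P13(miss)}
      N12 x:[83/3,97/3] y:[19,30] z:[3,17] -> miss, prune
    N14 x:[101/3,40] y:[22,32] z:[7,22] -> miss, prune
  N8 x:[27,39] y:[32,55] z:[5,38] -> hit [32,38], descend [1, 10]
    N1 x:[34,39] y:[32,55] z:[12,38] -> hit [34,38], descend [3, 4]
      N3 x:[106/3,116/3] y:[34,55] z:[12,18] -> miss, prune
      N4 x:[34,39] y:[32,41] z:[21,38] -> hit [34,38] leaf, test {P1(miss), P14@t=35}
    N10 x:[27,98/3] y:[40,53] z:[5,23] -> miss, prune

11 AABB tests over nodes [0, 2, 9, 5, 12, 14, 8, 1, 3, 4, 10]; 2 leaves entered; closest P14.

== RESULT ==
11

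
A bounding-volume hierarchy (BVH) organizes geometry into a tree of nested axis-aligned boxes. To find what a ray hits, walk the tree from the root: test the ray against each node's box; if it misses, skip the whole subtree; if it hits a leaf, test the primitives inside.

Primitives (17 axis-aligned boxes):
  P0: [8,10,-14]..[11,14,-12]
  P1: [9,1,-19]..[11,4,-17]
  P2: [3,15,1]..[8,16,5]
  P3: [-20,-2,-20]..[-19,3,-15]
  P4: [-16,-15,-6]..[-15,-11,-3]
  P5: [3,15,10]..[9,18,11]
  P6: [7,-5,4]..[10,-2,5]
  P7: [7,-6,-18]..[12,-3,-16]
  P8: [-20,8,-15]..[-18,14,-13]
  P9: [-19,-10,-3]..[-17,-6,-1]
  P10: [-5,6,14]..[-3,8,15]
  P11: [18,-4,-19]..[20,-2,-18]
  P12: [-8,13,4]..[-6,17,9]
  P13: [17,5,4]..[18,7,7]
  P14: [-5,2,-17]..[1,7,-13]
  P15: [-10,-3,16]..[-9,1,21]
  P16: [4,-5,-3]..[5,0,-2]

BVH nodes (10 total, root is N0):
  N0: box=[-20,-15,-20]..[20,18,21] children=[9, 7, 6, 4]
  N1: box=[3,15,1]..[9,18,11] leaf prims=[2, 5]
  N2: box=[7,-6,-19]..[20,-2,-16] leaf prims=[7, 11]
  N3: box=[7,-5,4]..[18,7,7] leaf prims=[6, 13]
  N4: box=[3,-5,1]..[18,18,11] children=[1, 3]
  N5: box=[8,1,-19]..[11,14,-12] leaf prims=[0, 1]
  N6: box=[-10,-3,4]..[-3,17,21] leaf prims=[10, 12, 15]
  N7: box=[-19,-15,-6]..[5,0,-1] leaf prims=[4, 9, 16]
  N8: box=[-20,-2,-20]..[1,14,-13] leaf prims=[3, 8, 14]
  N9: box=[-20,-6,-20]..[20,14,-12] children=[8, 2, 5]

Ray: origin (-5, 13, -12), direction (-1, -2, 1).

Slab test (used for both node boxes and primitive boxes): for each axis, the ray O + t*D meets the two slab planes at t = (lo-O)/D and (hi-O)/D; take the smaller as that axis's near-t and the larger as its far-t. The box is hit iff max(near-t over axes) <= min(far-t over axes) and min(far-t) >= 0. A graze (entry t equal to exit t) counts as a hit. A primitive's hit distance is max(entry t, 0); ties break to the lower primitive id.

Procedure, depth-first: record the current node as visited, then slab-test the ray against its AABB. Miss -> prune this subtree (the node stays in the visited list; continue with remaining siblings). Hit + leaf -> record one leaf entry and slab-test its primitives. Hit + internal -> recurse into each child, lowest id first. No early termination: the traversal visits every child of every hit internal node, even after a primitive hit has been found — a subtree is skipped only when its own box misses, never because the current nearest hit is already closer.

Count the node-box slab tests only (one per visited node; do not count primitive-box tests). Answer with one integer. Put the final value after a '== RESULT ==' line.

Traverse from the root:
N0 x:[-25,15] y:[-5/2,14] z:[-8,33] -> hit [-5/2,14], descend [4, 6, 7, 9]
  N4 x:[-23,-8] y:[-5/2,9] z:[13,23] -> miss, prune
  N6 x:[-2,5] y:[-2,8] z:[16,33] -> miss, prune
  N7 x:[-10,14] y:[13/2,14] z:[6,11] -> hit [13/2,11] leaf, test {P4(miss), P9(miss), P16(miss)}
  N9 x:[-25,15] y:[-1/2,19/2] z:[-8,0] -> hit [-1/2,0], descend [2, 5, 8]
    N2 x:[-25,-12] y:[15/2,19/2] z:[-7,-4] -> miss, prune
    N5 x:[-16,-13] y:[-1/2,6] z:[-7,0] -> miss, prune
    N8 x:[-6,15] y:[-1/2,15/2] z:[-8,-1] -> miss, prune

8 AABB tests over nodes [0, 4, 6, 7, 9, 2, 5, 8]; 1 leaf entered; closest miss.

== RESULT ==
8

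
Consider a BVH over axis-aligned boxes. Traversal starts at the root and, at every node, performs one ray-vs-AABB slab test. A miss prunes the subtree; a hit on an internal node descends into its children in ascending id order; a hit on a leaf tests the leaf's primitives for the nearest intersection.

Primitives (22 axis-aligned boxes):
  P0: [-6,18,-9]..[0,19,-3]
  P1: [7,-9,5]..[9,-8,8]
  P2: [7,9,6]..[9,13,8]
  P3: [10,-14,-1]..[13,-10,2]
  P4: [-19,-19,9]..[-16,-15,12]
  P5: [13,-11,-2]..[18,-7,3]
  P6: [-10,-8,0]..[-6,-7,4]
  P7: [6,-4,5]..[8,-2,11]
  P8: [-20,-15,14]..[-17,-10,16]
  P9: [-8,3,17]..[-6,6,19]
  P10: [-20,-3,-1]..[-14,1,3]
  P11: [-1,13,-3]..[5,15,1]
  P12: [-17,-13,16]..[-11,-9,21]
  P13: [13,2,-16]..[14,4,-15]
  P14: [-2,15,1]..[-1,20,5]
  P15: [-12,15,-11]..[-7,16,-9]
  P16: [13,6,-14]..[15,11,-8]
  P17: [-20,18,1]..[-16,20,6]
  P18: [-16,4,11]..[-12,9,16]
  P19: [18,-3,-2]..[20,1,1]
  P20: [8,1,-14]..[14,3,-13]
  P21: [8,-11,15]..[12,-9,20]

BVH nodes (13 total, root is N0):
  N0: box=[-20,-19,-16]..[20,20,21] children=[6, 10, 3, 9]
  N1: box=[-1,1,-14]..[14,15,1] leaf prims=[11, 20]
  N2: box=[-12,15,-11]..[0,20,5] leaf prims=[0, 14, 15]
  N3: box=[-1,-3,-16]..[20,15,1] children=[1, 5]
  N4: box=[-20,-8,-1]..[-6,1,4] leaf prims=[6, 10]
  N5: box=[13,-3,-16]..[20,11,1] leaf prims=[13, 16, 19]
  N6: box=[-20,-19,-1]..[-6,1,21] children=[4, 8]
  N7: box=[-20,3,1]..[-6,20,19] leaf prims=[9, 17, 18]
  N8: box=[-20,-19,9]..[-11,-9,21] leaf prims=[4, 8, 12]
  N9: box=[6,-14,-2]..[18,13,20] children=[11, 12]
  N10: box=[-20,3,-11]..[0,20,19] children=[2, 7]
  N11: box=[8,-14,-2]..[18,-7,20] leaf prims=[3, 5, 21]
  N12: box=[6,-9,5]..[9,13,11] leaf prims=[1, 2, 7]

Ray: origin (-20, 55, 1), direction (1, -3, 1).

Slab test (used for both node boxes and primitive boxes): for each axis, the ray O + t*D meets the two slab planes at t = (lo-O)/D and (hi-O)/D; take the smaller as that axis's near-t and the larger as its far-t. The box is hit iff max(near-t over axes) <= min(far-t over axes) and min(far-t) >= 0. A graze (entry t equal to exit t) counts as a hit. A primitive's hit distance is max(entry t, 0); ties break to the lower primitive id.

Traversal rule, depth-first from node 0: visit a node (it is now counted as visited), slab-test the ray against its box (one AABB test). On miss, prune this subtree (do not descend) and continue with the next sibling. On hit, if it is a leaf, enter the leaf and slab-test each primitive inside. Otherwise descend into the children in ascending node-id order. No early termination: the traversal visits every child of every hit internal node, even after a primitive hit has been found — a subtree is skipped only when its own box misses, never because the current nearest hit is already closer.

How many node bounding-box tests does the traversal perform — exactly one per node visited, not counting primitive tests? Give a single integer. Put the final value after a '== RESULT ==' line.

Traverse from the root:
N0 x:[0,40] y:[35/3,74/3] z:[-17,20] -> hit [35/3,20], descend [3, 6, 9, 10]
  N3 x:[19,40] y:[40/3,58/3] z:[-17,0] -> miss, prune
  N6 x:[0,14] y:[18,74/3] z:[-2,20] -> miss, prune
  N9 x:[26,38] y:[14,23] z:[-3,19] -> miss, prune
  N10 x:[0,20] y:[35/3,52/3] z:[-12,18] -> hit [35/3,52/3], descend [2, 7]
    N2 x:[8,20] y:[35/3,40/3] z:[-12,4] -> miss, prune
    N7 x:[0,14] y:[35/3,52/3] z:[0,18] -> hit [35/3,14] leaf, test {P9(miss), P17(miss), P18(miss)}

Visited [0, 3, 6, 9, 10, 2, 7]. Tests: 7 box, 1 leaf. Nearest: miss.

== RESULT ==
7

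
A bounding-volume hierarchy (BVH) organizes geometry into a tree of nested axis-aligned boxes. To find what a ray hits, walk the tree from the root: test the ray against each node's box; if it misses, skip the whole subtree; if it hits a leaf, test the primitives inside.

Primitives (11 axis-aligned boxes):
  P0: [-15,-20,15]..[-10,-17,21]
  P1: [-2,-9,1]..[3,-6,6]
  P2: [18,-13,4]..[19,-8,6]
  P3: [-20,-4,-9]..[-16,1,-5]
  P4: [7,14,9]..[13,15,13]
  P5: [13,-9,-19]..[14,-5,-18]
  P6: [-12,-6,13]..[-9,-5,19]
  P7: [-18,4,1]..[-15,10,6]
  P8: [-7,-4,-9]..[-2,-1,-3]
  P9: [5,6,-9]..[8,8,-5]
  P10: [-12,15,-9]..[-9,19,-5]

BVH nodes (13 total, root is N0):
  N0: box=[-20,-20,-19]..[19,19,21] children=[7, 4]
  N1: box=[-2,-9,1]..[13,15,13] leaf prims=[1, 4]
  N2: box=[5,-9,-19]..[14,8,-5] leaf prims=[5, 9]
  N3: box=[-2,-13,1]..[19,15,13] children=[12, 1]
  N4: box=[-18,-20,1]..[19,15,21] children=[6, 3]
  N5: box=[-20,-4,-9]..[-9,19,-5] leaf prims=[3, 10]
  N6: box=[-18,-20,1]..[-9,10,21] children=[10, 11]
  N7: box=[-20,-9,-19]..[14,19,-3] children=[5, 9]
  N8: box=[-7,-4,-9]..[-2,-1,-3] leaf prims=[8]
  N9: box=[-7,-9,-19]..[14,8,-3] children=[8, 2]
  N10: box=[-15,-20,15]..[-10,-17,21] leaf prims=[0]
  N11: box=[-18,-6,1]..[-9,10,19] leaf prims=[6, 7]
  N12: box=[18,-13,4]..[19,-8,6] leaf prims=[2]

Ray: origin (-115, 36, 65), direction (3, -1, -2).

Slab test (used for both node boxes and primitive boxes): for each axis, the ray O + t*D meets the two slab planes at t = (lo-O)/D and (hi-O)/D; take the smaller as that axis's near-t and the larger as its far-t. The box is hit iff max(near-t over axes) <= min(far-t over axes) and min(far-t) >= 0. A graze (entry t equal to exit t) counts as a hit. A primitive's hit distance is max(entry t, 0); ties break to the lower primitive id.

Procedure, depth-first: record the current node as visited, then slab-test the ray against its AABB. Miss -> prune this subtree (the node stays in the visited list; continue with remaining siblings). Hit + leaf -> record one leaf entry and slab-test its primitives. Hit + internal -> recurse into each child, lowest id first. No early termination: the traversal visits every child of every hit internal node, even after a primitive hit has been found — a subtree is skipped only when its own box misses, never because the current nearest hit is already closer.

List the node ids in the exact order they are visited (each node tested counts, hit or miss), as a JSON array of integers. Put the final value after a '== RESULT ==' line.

Walk:
N0 x:[95/3,134/3] y:[17,56] z:[22,42] -> hit [95/3,42], descend [4, 7]
  N4 x:[97/3,134/3] y:[21,56] z:[22,32] -> miss, prune
  N7 x:[95/3,43] y:[17,45] z:[34,42] -> hit [34,42], descend [5, 9]
    N5 x:[95/3,106/3] y:[17,40] z:[35,37] -> hit [35,106/3] leaf, test {P3(miss), P10(miss)}
    N9 x:[36,43] y:[28,45] z:[34,42] -> hit [36,42], descend [2, 8]
      N2 x:[40,43] y:[28,45] z:[35,42] -> hit [40,42] leaf, test {P5(miss), P9(miss)}
      N8 x:[36,113/3] y:[37,40] z:[34,37] -> hit [37,37] leaf, test {P8@t=37}

Visited [0, 4, 7, 5, 9, 2, 8]. Tests: 7 box, 3 leaf. Nearest: P8.

== RESULT ==
[0, 4, 7, 5, 9, 2, 8]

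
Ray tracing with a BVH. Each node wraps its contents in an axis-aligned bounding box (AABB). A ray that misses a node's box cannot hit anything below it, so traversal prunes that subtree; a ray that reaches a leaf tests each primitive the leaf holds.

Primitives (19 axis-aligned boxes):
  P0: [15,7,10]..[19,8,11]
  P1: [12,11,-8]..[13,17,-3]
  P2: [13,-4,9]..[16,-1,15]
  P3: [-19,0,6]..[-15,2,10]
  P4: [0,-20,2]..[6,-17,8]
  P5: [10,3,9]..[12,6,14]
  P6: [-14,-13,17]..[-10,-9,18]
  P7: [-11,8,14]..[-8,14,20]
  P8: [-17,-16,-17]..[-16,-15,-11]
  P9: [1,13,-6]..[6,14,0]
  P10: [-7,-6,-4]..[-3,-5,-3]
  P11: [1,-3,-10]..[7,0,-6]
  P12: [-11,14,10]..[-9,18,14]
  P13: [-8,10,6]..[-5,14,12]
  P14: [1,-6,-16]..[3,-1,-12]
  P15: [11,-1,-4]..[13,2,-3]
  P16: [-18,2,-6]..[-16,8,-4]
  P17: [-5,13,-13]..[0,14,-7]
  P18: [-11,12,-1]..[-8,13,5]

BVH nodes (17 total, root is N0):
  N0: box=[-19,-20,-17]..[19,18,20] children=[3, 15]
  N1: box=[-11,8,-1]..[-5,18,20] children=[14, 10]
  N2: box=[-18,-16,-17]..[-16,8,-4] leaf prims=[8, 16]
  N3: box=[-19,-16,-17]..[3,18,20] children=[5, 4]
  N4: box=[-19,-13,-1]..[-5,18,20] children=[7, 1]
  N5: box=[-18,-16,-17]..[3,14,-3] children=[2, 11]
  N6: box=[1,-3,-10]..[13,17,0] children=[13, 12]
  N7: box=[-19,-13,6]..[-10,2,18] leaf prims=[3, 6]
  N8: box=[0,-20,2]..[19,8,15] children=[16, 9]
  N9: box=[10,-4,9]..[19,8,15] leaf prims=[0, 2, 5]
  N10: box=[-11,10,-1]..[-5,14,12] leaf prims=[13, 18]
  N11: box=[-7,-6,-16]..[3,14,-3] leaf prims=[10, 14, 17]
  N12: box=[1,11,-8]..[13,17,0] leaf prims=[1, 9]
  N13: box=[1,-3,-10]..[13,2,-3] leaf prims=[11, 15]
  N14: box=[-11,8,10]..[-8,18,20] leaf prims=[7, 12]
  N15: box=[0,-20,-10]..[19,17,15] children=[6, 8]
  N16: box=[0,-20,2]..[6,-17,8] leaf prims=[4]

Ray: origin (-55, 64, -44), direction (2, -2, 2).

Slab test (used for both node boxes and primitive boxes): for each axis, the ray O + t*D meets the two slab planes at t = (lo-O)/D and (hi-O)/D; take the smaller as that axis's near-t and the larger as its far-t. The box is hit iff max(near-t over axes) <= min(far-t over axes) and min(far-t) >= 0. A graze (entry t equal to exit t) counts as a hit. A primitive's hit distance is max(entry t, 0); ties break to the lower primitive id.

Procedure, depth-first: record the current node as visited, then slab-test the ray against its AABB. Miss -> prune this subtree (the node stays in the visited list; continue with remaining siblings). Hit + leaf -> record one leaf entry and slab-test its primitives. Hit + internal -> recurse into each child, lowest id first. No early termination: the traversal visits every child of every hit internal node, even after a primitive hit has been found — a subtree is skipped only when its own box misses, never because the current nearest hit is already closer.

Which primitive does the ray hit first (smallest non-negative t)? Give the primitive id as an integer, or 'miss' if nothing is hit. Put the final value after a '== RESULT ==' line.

Walk:
N0 x:[18,37] y:[23,42] z:[27/2,32] -> hit [23,32], descend [3, 15]
  N3 x:[18,29] y:[23,40] z:[27/2,32] -> hit [23,29], descend [4, 5]
    N4 x:[18,25] y:[23,77/2] z:[43/2,32] -> hit [23,25], descend [1, 7]
      N1 x:[22,25] y:[23,28] z:[43/2,32] -> hit [23,25], descend [10, 14]
        N10 x:[22,25] y:[25,27] z:[43/2,28] -> hit [25,25] leaf, test {P13@t=25, P18(miss)}
        N14 x:[22,47/2] y:[23,28] z:[27,32] -> miss, prune
      N7 x:[18,45/2] y:[31,77/2] z:[25,31] -> miss, prune
    N5 x:[37/2,29] y:[25,40] z:[27/2,41/2] -> miss, prune
  N15 x:[55/2,37] y:[47/2,42] z:[17,59/2] -> hit [55/2,59/2], descend [6, 8]
    N6 x:[28,34] y:[47/2,67/2] z:[17,22] -> miss, prune
    N8 x:[55/2,37] y:[28,42] z:[23,59/2] -> hit [28,59/2], descend [9, 16]
      N9 x:[65/2,37] y:[28,34] z:[53/2,59/2] -> miss, prune
      N16 x:[55/2,61/2] y:[81/2,42] z:[23,26] -> miss, prune

order=[0, 3, 4, 1, 10, 14, 7, 5, 15, 6, 8, 9, 16]  |boxes|=13  |leaves|=1  hit=P13

== RESULT ==
13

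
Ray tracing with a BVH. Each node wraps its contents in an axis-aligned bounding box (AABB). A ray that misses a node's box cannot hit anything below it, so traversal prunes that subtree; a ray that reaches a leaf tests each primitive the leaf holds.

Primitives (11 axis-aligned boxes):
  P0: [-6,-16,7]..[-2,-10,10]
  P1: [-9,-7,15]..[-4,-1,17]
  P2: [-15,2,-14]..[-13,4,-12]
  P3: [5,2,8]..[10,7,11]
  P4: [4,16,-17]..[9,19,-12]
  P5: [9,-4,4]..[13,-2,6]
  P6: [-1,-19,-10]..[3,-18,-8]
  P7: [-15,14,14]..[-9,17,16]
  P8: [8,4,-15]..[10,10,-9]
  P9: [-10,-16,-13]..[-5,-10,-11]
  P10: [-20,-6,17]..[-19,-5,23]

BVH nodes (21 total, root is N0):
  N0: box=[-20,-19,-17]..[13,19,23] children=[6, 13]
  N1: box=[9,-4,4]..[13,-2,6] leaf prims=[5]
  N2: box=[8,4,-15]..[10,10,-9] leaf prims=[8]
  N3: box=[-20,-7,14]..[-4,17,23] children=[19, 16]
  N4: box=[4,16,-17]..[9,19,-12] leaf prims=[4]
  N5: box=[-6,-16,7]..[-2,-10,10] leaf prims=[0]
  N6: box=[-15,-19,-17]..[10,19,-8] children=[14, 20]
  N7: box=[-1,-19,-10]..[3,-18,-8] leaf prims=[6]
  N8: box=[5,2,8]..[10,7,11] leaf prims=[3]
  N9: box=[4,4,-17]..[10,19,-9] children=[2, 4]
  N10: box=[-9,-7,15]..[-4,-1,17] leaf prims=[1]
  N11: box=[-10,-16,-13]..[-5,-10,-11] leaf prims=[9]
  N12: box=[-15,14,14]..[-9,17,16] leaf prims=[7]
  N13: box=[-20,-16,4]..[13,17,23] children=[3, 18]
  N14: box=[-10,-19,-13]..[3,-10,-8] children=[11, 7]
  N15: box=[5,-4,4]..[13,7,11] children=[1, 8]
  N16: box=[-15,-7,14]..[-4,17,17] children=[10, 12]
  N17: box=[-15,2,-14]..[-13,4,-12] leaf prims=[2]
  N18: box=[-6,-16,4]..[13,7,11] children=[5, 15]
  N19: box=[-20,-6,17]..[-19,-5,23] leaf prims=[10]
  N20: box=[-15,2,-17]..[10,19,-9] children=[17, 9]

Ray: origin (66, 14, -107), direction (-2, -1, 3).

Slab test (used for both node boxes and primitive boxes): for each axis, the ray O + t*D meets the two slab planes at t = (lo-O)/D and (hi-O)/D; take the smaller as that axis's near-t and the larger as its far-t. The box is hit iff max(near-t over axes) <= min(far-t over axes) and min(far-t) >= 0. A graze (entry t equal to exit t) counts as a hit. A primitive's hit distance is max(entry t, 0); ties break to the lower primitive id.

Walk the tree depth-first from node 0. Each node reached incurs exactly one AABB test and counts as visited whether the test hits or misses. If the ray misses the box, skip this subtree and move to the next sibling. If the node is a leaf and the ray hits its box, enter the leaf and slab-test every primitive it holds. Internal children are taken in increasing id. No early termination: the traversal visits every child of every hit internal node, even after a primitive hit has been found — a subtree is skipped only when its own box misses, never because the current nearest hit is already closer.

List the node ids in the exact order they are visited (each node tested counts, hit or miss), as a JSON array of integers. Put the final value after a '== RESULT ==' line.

Walk:
N0 x:[53/2,43] y:[-5,33] z:[30,130/3] -> hit [30,33], descend [6, 13]
  N6 x:[28,81/2] y:[-5,33] z:[30,33] -> hit [30,33], descend [14, 20]
    N14 x:[63/2,38] y:[24,33] z:[94/3,33] -> hit [63/2,33], descend [7, 11]
      N7 x:[63/2,67/2] y:[32,33] z:[97/3,33] -> hit [97/3,33] leaf, test {P6@t=97/3}
      N11 x:[71/2,38] y:[24,30] z:[94/3,32] -> miss, prune
    N20 x:[28,81/2] y:[-5,12] z:[30,98/3] -> miss, prune
  N13 x:[53/2,43] y:[-3,30] z:[37,130/3] -> miss, prune

Summary -> nodes [0, 6, 14, 7, 11, 20, 13]; box-tests=7; leaf-entries=1; first=P6

== RESULT ==
[0, 6, 14, 7, 11, 20, 13]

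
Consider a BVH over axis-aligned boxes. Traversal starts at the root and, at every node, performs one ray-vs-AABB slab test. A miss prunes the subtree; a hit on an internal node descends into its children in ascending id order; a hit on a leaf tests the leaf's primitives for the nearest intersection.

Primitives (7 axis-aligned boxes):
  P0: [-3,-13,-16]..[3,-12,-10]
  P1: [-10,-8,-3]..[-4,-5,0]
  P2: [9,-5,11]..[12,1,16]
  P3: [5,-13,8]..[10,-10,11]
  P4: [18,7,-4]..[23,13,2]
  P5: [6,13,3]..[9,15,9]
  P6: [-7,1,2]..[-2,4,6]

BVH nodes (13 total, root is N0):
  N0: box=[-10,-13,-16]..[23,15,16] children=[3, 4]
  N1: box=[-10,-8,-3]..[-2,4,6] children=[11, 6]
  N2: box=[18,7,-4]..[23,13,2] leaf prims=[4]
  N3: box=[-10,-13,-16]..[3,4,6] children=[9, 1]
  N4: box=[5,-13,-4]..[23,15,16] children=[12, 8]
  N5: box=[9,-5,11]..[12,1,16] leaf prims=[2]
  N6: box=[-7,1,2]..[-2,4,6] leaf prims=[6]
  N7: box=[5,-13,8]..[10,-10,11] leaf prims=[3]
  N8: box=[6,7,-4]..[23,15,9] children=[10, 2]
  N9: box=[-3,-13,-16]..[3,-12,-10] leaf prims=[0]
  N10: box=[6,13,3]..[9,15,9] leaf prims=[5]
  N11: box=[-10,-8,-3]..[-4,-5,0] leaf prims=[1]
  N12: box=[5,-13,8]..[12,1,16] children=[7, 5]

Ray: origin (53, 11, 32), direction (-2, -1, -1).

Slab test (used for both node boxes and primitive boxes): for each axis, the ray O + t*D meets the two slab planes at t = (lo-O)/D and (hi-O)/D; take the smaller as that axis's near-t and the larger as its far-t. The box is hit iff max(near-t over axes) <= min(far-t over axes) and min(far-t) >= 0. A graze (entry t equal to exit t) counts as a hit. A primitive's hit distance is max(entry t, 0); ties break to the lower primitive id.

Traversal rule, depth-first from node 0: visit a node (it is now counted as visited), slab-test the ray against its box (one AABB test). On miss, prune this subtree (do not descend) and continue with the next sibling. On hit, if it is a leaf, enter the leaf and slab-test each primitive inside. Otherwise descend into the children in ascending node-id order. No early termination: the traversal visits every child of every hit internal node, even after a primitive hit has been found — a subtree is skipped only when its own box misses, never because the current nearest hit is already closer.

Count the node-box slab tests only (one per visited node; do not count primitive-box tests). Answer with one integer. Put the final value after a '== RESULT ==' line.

Traverse from the root:
N0 x:[15,63/2] y:[-4,24] z:[16,48] -> hit [16,24], descend [3, 4]
  N3 x:[25,63/2] y:[7,24] z:[26,48] -> miss, prune
  N4 x:[15,24] y:[-4,24] z:[16,36] -> hit [16,24], descend [8, 12]
    N8 x:[15,47/2] y:[-4,4] z:[23,36] -> miss, prune
    N12 x:[41/2,24] y:[10,24] z:[16,24] -> hit [41/2,24], descend [5, 7]
      N5 x:[41/2,22] y:[10,16] z:[16,21] -> miss, prune
      N7 x:[43/2,24] y:[21,24] z:[21,24] -> hit [43/2,24] leaf, test {P3@t=43/2}

7 AABB tests over nodes [0, 3, 4, 8, 12, 5, 7]; 1 leaf entered; closest P3.

== RESULT ==
7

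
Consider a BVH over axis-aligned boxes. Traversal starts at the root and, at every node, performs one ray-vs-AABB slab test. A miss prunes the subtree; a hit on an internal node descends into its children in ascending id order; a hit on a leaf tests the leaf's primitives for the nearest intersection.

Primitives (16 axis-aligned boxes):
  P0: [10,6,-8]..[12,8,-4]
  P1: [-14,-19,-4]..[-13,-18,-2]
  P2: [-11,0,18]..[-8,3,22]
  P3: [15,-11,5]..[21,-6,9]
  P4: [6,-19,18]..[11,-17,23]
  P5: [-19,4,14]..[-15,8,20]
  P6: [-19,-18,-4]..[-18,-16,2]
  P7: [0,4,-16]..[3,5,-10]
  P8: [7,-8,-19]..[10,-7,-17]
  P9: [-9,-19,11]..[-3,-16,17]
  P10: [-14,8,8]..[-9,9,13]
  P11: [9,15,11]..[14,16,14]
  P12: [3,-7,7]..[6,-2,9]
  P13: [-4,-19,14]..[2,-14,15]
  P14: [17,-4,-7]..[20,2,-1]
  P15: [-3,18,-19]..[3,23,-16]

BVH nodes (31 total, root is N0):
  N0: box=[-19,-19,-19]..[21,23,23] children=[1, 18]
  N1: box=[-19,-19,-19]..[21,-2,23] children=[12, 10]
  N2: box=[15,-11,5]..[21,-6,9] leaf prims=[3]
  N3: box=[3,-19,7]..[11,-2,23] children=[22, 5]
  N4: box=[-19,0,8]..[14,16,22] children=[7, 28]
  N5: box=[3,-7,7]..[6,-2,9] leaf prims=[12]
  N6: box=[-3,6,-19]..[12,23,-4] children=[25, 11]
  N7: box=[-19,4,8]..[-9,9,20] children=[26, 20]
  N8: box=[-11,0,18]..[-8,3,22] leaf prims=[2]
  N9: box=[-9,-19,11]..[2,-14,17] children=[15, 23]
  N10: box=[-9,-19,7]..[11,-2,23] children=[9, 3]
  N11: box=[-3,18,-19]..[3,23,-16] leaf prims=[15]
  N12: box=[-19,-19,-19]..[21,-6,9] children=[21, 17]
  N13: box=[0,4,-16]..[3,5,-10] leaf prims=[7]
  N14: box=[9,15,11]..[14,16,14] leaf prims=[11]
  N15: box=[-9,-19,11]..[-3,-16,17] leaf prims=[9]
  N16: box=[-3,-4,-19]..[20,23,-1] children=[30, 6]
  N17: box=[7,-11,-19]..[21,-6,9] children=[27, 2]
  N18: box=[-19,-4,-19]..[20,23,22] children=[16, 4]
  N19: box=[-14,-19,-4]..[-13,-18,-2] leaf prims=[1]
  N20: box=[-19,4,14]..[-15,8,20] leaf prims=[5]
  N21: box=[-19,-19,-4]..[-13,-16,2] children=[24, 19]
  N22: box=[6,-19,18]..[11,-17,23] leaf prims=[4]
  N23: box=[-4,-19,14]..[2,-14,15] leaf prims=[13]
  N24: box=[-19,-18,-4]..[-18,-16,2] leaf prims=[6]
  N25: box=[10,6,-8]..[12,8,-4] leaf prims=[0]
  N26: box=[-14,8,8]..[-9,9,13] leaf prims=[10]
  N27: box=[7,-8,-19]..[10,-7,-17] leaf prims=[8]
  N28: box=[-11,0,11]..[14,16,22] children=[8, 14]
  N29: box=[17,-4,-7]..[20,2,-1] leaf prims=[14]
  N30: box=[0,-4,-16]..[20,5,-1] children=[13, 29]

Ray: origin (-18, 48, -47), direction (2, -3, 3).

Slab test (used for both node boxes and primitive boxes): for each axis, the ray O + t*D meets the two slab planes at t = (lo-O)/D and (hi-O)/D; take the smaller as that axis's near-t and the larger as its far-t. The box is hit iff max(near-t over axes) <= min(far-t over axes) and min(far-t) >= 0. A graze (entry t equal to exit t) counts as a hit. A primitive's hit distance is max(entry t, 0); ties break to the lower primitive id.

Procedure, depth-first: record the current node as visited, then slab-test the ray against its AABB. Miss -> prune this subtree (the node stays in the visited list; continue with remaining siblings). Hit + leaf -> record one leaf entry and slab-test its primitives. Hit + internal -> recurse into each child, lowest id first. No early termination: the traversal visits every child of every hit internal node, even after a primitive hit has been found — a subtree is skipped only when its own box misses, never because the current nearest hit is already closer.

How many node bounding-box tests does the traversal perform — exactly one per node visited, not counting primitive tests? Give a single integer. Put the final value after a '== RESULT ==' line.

Walk:
N0 x:[-1/2,39/2] y:[25/3,67/3] z:[28/3,70/3] -> hit [28/3,39/2], descend [1, 18]
  N1 x:[-1/2,39/2] y:[50/3,67/3] z:[28/3,70/3] -> hit [50/3,39/2], descend [10, 12]
    N10 x:[9/2,29/2] y:[50/3,67/3] z:[18,70/3] -> miss, prune
    N12 x:[-1/2,39/2] y:[18,67/3] z:[28/3,56/3] -> hit [18,56/3], descend [17, 21]
      N17 x:[25/2,39/2] y:[18,59/3] z:[28/3,56/3] -> hit [18,56/3], descend [2, 27]
        N2 x:[33/2,39/2] y:[18,59/3] z:[52/3,56/3] -> hit [18,56/3] leaf, test {P3@t=18}
        N27 x:[25/2,14] y:[55/3,56/3] z:[28/3,10] -> miss, prune
      N21 x:[-1/2,5/2] y:[64/3,67/3] z:[43/3,49/3] -> miss, prune
  N18 x:[-1/2,19] y:[25/3,52/3] z:[28/3,23] -> hit [28/3,52/3], descend [4, 16]
    N4 x:[-1/2,16] y:[32/3,16] z:[55/3,23] -> miss, prune
    N16 x:[15/2,19] y:[25/3,52/3] z:[28/3,46/3] -> hit [28/3,46/3], descend [6, 30]
      N6 x:[15/2,15] y:[25/3,14] z:[28/3,43/3] -> hit [28/3,14], descend [11, 25]
        N11 x:[15/2,21/2] y:[25/3,10] z:[28/3,31/3] -> hit [28/3,10] leaf, test {P15@t=28/3}
        N25 x:[14,15] y:[40/3,14] z:[13,43/3] -> hit [14,14] leaf, test {P0@t=14}
      N30 x:[9,19] y:[43/3,52/3] z:[31/3,46/3] -> hit [43/3,46/3], descend [13, 29]
        N13 x:[9,21/2] y:[43/3,44/3] z:[31/3,37/3] -> miss, prune
        N29 x:[35/2,19] y:[46/3,52/3] z:[40/3,46/3] -> miss, prune

order=[0, 1, 10, 12, 17, 2, 27, 21, 18, 4, 16, 6, 11, 25, 30, 13, 29]  |boxes|=17  |leaves|=3  hit=P15

== RESULT ==
17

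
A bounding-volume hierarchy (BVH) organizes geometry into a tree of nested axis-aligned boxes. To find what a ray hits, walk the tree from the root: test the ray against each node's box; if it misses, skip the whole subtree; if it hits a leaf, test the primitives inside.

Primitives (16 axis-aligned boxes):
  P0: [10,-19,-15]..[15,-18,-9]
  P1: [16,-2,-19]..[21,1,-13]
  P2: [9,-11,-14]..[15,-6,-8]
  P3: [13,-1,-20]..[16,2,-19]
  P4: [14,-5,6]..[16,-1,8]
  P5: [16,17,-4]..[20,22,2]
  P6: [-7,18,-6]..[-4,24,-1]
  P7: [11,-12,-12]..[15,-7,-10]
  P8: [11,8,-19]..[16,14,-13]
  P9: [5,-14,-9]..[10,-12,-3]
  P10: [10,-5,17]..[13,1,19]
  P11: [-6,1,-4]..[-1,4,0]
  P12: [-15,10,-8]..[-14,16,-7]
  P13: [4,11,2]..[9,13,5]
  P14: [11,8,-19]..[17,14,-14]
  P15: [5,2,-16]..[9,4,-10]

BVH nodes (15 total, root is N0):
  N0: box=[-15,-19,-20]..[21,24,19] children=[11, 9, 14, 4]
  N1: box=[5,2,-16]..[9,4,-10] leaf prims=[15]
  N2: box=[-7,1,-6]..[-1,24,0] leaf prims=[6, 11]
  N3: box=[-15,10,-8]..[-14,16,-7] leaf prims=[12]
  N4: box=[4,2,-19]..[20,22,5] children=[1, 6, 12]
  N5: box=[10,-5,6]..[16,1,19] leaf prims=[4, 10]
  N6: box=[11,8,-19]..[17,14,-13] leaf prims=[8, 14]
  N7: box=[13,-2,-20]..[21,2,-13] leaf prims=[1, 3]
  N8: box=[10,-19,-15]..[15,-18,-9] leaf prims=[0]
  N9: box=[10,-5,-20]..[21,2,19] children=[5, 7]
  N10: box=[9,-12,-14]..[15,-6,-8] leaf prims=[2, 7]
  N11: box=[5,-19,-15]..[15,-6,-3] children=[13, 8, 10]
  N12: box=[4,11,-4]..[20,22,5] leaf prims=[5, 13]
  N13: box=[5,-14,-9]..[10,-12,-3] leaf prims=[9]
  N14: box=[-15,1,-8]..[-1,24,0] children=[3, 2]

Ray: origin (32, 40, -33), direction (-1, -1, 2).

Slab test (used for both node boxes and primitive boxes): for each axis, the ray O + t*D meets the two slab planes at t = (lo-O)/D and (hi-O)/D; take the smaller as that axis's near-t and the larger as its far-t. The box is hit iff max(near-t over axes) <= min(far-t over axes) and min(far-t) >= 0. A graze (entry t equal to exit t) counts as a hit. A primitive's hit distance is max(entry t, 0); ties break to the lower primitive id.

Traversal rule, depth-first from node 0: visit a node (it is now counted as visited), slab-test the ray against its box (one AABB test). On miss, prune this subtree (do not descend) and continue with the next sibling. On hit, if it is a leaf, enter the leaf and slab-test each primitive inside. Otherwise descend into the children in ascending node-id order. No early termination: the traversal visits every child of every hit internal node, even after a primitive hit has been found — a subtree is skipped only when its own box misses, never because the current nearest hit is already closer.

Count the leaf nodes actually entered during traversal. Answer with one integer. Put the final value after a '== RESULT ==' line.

Trace the traversal:
N0 x:[11,47] y:[16,59] z:[13/2,26] -> hit [16,26], descend [4, 9, 11, 14]
  N4 x:[12,28] y:[18,38] z:[7,19] -> hit [18,19], descend [1, 6, 12]
    N1 x:[23,27] y:[36,38] z:[17/2,23/2] -> miss, prune
    N6 x:[15,21] y:[26,32] z:[7,10] -> miss, prune
    N12 x:[12,28] y:[18,29] z:[29/2,19] -> hit [18,19] leaf, test {P5(miss), P13(miss)}
  N9 x:[11,22] y:[38,45] z:[13/2,26] -> miss, prune
  N11 x:[17,27] y:[46,59] z:[9,15] -> miss, prune
  N14 x:[33,47] y:[16,39] z:[25/2,33/2] -> miss, prune

Visited [0, 4, 1, 6, 12, 9, 11, 14]. Tests: 8 box, 1 leaf. Nearest: miss.

== RESULT ==
1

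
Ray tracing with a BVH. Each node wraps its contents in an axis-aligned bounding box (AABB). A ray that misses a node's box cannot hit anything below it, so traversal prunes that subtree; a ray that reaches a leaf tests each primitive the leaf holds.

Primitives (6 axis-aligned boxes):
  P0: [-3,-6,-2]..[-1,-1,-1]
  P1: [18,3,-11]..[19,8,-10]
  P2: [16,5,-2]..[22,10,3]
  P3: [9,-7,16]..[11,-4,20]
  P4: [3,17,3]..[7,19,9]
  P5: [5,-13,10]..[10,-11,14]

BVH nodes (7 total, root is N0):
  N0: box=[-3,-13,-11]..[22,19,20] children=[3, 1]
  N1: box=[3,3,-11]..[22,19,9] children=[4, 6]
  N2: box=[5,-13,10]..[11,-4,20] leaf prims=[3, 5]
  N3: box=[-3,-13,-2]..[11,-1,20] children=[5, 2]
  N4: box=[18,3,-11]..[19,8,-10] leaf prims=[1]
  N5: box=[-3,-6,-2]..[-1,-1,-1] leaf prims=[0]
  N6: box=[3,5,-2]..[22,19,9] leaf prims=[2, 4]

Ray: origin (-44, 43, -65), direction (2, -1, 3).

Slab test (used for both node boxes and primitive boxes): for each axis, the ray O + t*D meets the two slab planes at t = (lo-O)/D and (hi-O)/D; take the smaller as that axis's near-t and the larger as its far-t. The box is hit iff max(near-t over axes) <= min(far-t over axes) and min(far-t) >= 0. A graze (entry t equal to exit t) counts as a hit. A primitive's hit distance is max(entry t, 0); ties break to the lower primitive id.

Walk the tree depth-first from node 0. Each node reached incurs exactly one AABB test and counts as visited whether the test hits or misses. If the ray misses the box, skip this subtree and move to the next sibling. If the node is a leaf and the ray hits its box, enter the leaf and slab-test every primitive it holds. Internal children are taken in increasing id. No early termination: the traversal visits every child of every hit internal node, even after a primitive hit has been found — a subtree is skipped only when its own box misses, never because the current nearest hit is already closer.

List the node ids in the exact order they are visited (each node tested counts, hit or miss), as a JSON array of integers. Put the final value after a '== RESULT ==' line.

Trace the traversal:
N0 x:[41/2,33] y:[24,56] z:[18,85/3] -> hit [24,85/3], descend [1, 3]
  N1 x:[47/2,33] y:[24,40] z:[18,74/3] -> hit [24,74/3], descend [4, 6]
    N4 x:[31,63/2] y:[35,40] z:[18,55/3] -> miss, prune
    N6 x:[47/2,33] y:[24,38] z:[21,74/3] -> hit [24,74/3] leaf, test {P2(miss), P4@t=24}
  N3 x:[41/2,55/2] y:[44,56] z:[21,85/3] -> miss, prune

order=[0, 1, 4, 6, 3]  |boxes|=5  |leaves|=1  hit=P4

== RESULT ==
[0, 1, 4, 6, 3]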